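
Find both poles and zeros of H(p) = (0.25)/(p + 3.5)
Set denominator = 0: p + 3.5 = 0 → Poles: -3.5
Numerator is a nonzero constant (0.25) → Zeros: none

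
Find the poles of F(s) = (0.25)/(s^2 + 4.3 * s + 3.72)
Set denominator = 0: s^2 + 4.3*s + 3.72 = (s + 1.2)(s + 3.1) = 0 → Poles: -1.2, -3.1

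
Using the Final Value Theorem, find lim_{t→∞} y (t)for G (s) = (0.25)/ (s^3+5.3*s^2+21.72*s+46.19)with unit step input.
FVT: lim_{t→∞} y(t) = lim_{s→0} s*Y(s) where Y(s) = G(s)/s.
= lim_{s→0} G(s) = G(0) = num(0)/den(0) = 0.25/46.19 = 0.005412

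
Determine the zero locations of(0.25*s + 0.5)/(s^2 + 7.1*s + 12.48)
Set numerator = 0: 0.25*s + 0.5 = 0 → Zeros: -2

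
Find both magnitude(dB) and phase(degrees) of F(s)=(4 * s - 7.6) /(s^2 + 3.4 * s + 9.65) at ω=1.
Substitute s = j*1: F(j1) = -0.603594 + 0.699679j.
|F| = 20*log₁₀(sqrt(Re²+Im²)) = -0.69 dB.
∠F = atan2(Im, Re) = 130.78°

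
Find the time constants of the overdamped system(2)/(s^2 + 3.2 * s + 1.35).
Overdamped: real poles at -2.7, -0.5. τ = -1/pole → τ₁ = 0.3704, τ₂ = 2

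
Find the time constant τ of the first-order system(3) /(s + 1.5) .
First-order system: τ = -1/pole. Pole = -1.5. τ = -1/(-1.5) = 0.6667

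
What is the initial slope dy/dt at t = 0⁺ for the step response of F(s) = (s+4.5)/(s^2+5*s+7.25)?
IVT: y'(0⁺) = lim_{s→∞} s²·Y(s) = lim_{s→∞} s·F(s).
deg(num) = 1, deg(den) = 2, relative degree = 1, so s·F(s) → (leading num)/(leading den) = 1/1 = 1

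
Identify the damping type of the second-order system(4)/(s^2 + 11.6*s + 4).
Standard form: ωn²/(s²+2ζωn·s+ωn²) gives ωn=2, ζ=2.9.
Overdamped (ζ = 2.9 > 1)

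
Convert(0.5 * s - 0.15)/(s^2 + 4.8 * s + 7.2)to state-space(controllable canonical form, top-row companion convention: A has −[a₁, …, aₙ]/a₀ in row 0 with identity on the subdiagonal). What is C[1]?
Reachable canonical form: C = numerator coefficients (right-aligned, zero-padded to length n).
num = 0.5*s - 0.15, C = [[0.5, -0.15]].
C[1] = -0.15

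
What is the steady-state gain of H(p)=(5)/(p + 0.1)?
DC gain = H(0) = num(0)/den(0) = 5/0.1 = 50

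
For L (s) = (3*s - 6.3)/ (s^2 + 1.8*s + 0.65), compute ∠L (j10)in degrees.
Substitute s = j*10: L(j10) = 0.114367 - 0.281242j.
∠L(j10) = atan2(Im, Re) = atan2(-0.281242, 0.114367) = -67.87°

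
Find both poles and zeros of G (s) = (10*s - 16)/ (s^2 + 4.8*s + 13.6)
Set denominator = 0: s^2 + 4.8*s + 13.6 = 0 → Poles: -2.4 + 2.8j, -2.4 - 2.8j
Set numerator = 0: 10*s - 16 = 0 → Zeros: 1.6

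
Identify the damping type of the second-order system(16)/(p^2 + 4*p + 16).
Standard form: ωn²/(p²+2ζωn·p+ωn²) gives ωn=4, ζ=0.5.
Underdamped (ζ = 0.5 < 1)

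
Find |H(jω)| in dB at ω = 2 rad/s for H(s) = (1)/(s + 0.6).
Substitute s = j*2: H(j2) = 0.137615 - 0.458716j.
|H(j2)| = sqrt(Re² + Im²) = 0.4789.
20*log₁₀(0.4789) = -6.39 dB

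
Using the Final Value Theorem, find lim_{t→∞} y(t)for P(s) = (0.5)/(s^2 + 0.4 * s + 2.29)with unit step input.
FVT: lim_{t→∞} y(t) = lim_{s→0} s*Y(s) where Y(s) = P(s)/s.
= lim_{s→0} P(s) = P(0) = num(0)/den(0) = 0.5/2.29 = 0.2183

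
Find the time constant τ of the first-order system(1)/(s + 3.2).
First-order system: τ = -1/pole. Pole = -3.2. τ = -1/(-3.2) = 0.3125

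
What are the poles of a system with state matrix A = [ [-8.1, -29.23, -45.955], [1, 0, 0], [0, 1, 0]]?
Eigenvalues solve det(λI - A) = 0.
Characteristic polynomial: λ^3 + 8.1*λ^2 + 29.23*λ + 45.955 = 0.
Factor: (λ + 3.5)(λ^2 + 4.6*λ + 13.13) = 0.
Roots: -2.3 + 2.8j, -2.3 - 2.8j, -3.5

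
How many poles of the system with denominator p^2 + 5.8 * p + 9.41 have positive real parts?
Poles: -2.9 + 1j, -2.9 - 1j. RHP poles (Re>0): 0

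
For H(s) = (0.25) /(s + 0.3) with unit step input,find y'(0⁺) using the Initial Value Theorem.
IVT: y'(0⁺) = lim_{s→∞} s²·Y(s) = lim_{s→∞} s·H(s).
deg(num) = 0, deg(den) = 1, relative degree = 1, so s·H(s) → (leading num)/(leading den) = 0.25/1 = 0.25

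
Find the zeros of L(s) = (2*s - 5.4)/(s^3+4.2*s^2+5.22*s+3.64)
Set numerator = 0: 2*s - 5.4 = 0 → Zeros: 2.7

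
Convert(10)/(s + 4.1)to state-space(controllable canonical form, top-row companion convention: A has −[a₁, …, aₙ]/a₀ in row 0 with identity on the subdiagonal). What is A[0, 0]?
Reachable canonical form for den = s + 4.1: top row of A = -[a₁,a₂,...,aₙ]/a₀, ones on the subdiagonal, zeros elsewhere.
A = [[-4.1]].
A[0,0] = -4.1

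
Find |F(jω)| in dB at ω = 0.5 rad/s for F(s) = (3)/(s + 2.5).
Substitute s = j*0.5: F(j0.5) = 1.15385 - 0.230769j.
|F(j0.5)| = sqrt(Re² + Im²) = 1.177.
20*log₁₀(1.177) = 1.41 dB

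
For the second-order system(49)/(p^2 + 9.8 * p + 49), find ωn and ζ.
Standard form: ωn²/(p²+2ζωn·p+ωn²).
const=49=ωn² → ωn=7, p coeff=9.8=2ζωn → ζ=0.7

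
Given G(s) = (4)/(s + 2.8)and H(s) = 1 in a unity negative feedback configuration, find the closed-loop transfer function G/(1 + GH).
Closed-loop T = G/(1+GH).
Numerator: G_num * H_den = 4.
Denominator: G_den * H_den + G_num * H_num = (s + 2.8) + (4) = s + 6.8.
T(s) = (4)/(s + 6.8)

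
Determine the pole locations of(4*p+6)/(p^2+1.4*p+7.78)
Set denominator = 0: p^2 + 1.4*p + 7.78 = 0 → Poles: -0.7 + 2.7j, -0.7 - 2.7j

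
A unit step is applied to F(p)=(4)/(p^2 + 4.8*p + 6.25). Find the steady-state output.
FVT: lim_{t→∞} y(t) = lim_{p→0} p*Y(p) where Y(p) = F(p)/p.
= lim_{p→0} F(p) = F(0) = num(0)/den(0) = 4/6.25 = 0.64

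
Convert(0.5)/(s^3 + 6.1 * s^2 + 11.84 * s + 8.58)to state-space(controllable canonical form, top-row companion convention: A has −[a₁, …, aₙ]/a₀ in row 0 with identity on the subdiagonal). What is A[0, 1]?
Reachable canonical form for den = s^3 + 6.1*s^2 + 11.84*s + 8.58: top row of A = -[a₁,a₂,...,aₙ]/a₀, ones on the subdiagonal, zeros elsewhere.
A = [[-6.1, -11.84, -8.58], [1, 0, 0], [0, 1, 0]].
A[0,1] = -11.84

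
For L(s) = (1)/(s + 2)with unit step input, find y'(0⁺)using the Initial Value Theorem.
IVT: y'(0⁺) = lim_{s→∞} s²·Y(s) = lim_{s→∞} s·L(s).
deg(num) = 0, deg(den) = 1, relative degree = 1, so s·L(s) → (leading num)/(leading den) = 1/1 = 1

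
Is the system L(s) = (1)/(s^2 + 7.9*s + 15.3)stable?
Denominator: s^2 + 7.9*s + 15.3 = (s + 4.5)(s + 3.4). Poles: -3.4, -4.5. All Re(p)<0: Yes (stable)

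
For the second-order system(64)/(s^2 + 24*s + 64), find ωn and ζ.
Standard form: ωn²/(s²+2ζωn·s+ωn²).
const=64=ωn² → ωn=8, s coeff=24=2ζωn → ζ=1.5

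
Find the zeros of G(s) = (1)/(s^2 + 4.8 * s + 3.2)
Numerator is a nonzero constant (1) → Zeros: none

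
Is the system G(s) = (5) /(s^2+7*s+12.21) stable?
Denominator: s^2 + 7*s + 12.21 = (s + 3.3)(s + 3.7). Poles: -3.3, -3.7. All Re(p)<0: Yes (stable)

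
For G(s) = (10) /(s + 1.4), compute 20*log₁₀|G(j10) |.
Substitute s = j*10: G(j10) = 0.137309 - 0.980777j.
|G(j10)| = sqrt(Re² + Im²) = 0.9903.
20*log₁₀(0.9903) = -0.08 dB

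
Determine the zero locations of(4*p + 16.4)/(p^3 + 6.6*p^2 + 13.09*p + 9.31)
Set numerator = 0: 4*p + 16.4 = 0 → Zeros: -4.1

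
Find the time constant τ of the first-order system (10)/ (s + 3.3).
First-order system: τ = -1/pole. Pole = -3.3. τ = -1/(-3.3) = 0.303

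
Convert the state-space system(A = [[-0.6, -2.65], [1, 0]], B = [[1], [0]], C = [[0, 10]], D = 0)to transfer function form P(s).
P(s) = C(sI - A)⁻¹B + D.
Characteristic polynomial det(sI - A) = s^2 + 0.6*s + 2.65.
Numerator from C·adj(sI-A)·B + D·det(sI-A) = 10.
P(s) = (10)/(s^2 + 0.6*s + 2.65)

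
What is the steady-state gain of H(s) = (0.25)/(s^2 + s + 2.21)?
DC gain = H(0) = num(0)/den(0) = 0.25/2.21 = 0.1131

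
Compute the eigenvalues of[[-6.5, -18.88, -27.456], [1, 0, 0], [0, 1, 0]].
Eigenvalues solve det(λI - A) = 0.
Characteristic polynomial: λ^3 + 6.5*λ^2 + 18.88*λ + 27.456 = 0.
Factor: (λ + 3.3)(λ^2 + 3.2*λ + 8.32) = 0.
Roots: -1.6 + 2.4j, -1.6 - 2.4j, -3.3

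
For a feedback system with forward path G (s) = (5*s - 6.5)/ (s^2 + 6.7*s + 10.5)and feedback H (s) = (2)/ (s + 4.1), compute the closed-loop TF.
Closed-loop T = G/(1+GH).
Numerator: G_num * H_den = 5*s^2 + 14*s - 26.65.
Denominator: G_den * H_den + G_num * H_num = (s^3 + 10.8*s^2 + 37.97*s + 43.05) + (10*s - 13) = s^3 + 10.8*s^2 + 47.97*s + 30.05.
T(s) = (5*s^2 + 14*s - 26.65)/(s^3 + 10.8*s^2 + 47.97*s + 30.05)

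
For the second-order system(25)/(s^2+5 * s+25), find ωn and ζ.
Standard form: ωn²/(s²+2ζωn·s+ωn²).
const=25=ωn² → ωn=5, s coeff=5=2ζωn → ζ=0.5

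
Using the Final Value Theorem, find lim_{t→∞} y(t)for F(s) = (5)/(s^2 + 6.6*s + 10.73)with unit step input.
FVT: lim_{t→∞} y(t) = lim_{s→0} s*Y(s) where Y(s) = F(s)/s.
= lim_{s→0} F(s) = F(0) = num(0)/den(0) = 5/10.73 = 0.466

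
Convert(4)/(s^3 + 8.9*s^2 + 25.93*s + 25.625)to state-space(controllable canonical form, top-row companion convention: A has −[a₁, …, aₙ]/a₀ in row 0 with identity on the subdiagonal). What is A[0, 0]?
Reachable canonical form for den = s^3 + 8.9*s^2 + 25.93*s + 25.625: top row of A = -[a₁,a₂,...,aₙ]/a₀, ones on the subdiagonal, zeros elsewhere.
A = [[-8.9, -25.93, -25.625], [1, 0, 0], [0, 1, 0]].
A[0,0] = -8.9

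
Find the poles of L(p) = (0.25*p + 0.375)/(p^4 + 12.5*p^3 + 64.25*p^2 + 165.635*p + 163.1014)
Set denominator = 0: p^4 + 12.5*p^3 + 64.25*p^2 + 165.635*p + 163.1014 = (p + 4.9)(p + 2.2)(p^2 + 5.4*p + 15.13) = 0 → Poles: -2.2, -2.7 + 2.8j, -2.7 - 2.8j, -4.9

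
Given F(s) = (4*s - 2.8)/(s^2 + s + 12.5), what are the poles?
Set denominator = 0: s^2 + s + 12.5 = 0 → Poles: -0.5 + 3.5j, -0.5 - 3.5j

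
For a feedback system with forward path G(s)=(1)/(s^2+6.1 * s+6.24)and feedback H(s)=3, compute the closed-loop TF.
Closed-loop T = G/(1+GH).
Numerator: G_num * H_den = 1.
Denominator: G_den * H_den + G_num * H_num = (s^2 + 6.1*s + 6.24) + (3) = s^2 + 6.1*s + 9.24.
T(s) = (1)/(s^2 + 6.1*s + 9.24)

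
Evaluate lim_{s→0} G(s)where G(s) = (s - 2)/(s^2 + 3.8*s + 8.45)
DC gain = G(0) = num(0)/den(0) = -2/8.45 = -0.2367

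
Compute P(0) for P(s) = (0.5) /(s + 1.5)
DC gain = P(0) = num(0)/den(0) = 0.5/1.5 = 0.3333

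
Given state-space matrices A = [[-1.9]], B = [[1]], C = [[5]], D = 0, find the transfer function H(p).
H(p) = C(pI - A)⁻¹B + D.
Characteristic polynomial det(pI - A) = p + 1.9.
Numerator from C·adj(pI-A)·B + D·det(pI-A) = 5.
H(p) = (5)/(p + 1.9)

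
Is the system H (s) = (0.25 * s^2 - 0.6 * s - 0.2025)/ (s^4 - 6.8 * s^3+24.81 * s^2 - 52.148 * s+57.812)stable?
Denominator: s^4 - 6.8*s^3 + 24.81*s^2 - 52.148*s + 57.812 = (s^2 - 4.8*s + 7.45)(s^2 - 2*s + 7.76). Poles: 1 + 2.6j, 1 - 2.6j, 2.4 + 1.3j, 2.4 - 1.3j. All Re(p)<0: No (unstable)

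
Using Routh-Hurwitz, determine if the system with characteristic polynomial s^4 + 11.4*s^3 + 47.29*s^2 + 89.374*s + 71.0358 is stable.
Routh array:
s^4: [1, 47.29, 71.0358]; s^3: [11.4, 89.374]; s^2: [39.4502, 71.0358]; s^1: [68.8466]; s^0: [71.0358]
First column: [1, 11.4, 39.4502, 68.8466, 71.0358]. Sign changes = 0.
Yes, stable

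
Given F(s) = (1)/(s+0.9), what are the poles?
Set denominator = 0: s + 0.9 = 0 → Poles: -0.9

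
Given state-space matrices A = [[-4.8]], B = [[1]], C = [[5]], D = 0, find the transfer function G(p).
G(p) = C(pI - A)⁻¹B + D.
Characteristic polynomial det(pI - A) = p + 4.8.
Numerator from C·adj(pI-A)·B + D·det(pI-A) = 5.
G(p) = (5)/(p + 4.8)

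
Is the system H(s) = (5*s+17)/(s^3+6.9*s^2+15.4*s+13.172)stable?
Denominator: s^3 + 6.9*s^2 + 15.4*s + 13.172 = (s + 3.7)(s^2 + 3.2*s + 3.56). Poles: -1.6 + 1j, -1.6 - 1j, -3.7. All Re(p)<0: Yes (stable)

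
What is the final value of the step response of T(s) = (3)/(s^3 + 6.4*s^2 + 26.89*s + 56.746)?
FVT: lim_{t→∞} y(t) = lim_{s→0} s*Y(s) where Y(s) = T(s)/s.
= lim_{s→0} T(s) = T(0) = num(0)/den(0) = 3/56.746 = 0.05287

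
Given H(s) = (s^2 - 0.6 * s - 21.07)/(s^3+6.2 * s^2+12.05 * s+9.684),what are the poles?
Set denominator = 0: s^3 + 6.2*s^2 + 12.05*s + 9.684 = (s + 3.6)(s^2 + 2.6*s + 2.69) = 0 → Poles: -1.3 + 1j, -1.3 - 1j, -3.6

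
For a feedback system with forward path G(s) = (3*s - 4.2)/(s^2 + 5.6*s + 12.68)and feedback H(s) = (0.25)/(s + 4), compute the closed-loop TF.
Closed-loop T = G/(1+GH).
Numerator: G_num * H_den = 3*s^2 + 7.8*s - 16.8.
Denominator: G_den * H_den + G_num * H_num = (s^3 + 9.6*s^2 + 35.08*s + 50.72) + (0.75*s - 1.05) = s^3 + 9.6*s^2 + 35.83*s + 49.67.
T(s) = (3*s^2 + 7.8*s - 16.8)/(s^3 + 9.6*s^2 + 35.83*s + 49.67)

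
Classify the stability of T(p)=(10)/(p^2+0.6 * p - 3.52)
Denominator: p^2 + 0.6*p - 3.52 = (p - 1.6)(p + 2.2). Poles: -2.2, 1.6. Unstable (1 pole(s) in RHP)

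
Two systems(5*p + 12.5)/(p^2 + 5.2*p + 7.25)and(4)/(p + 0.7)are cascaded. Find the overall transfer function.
Series: H = H₁ · H₂ = (n₁·n₂)/(d₁·d₂).
Num: n₁·n₂ = 20*p + 50. Den: d₁·d₂ = p^3 + 5.9*p^2 + 10.89*p + 5.075.
H(p) = (20*p + 50)/(p^3 + 5.9*p^2 + 10.89*p + 5.075)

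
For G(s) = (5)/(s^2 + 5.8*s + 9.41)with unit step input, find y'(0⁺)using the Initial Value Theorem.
IVT: y'(0⁺) = lim_{s→∞} s²·Y(s) = lim_{s→∞} s·G(s).
deg(num) = 0, deg(den) = 2, relative degree = 2 ≥ 2, so s·G(s) → 0. Initial slope = 0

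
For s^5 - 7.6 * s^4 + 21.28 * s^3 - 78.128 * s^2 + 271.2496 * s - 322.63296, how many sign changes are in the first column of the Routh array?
Routh array:
s^5: [1, 21.28, 271.2496]; s^4: [-7.6, -78.128, -322.63296]; s^3: [11, 228.798]; s^2: [79.9505, -322.63296]; s^1: [273.187]; s^0: [-322.63296]
First column: [1, -7.6, 11, 79.9505, 273.187, -322.63296]. Sign changes = 3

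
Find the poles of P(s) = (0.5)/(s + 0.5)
Set denominator = 0: s + 0.5 = 0 → Poles: -0.5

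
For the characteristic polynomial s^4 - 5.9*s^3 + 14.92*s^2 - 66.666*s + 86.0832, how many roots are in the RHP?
s^4 - 5.9*s^3 + 14.92*s^2 - 66.666*s + 86.0832 = (s - 4.9)(s - 1.6)(s^2 + 0.6*s + 10.98). Poles: -0.3 + 3.3j, -0.3 - 3.3j, 1.6, 4.9. RHP poles (Re>0): 2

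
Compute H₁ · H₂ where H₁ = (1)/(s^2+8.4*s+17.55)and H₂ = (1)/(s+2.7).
Series: H = H₁ · H₂ = (n₁·n₂)/(d₁·d₂).
Num: n₁·n₂ = 1. Den: d₁·d₂ = s^3 + 11.1*s^2 + 40.23*s + 47.385.
H(s) = (1)/(s^3 + 11.1*s^2 + 40.23*s + 47.385)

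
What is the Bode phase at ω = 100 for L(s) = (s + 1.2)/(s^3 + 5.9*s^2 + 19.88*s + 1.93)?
Substitute s = j*100: L(j100) = -9.99211e-05 - 4.7045e-06j.
∠L(j100) = atan2(Im, Re) = atan2(-4.7045e-06, -9.99211e-05) = -177.30°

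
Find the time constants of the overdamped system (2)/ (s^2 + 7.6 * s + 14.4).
Overdamped: real poles at -4, -3.6. τ = -1/pole → τ₁ = 0.25, τ₂ = 0.2778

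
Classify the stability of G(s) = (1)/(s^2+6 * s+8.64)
Denominator: s^2 + 6*s + 8.64 = (s + 2.4)(s + 3.6). Poles: -2.4, -3.6. Stable (all poles in LHP)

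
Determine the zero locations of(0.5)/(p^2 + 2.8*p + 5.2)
Numerator is a nonzero constant (0.5) → Zeros: none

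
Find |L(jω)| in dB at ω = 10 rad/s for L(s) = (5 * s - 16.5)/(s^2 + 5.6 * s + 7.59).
Substitute s = j*10: L(j10) = 0.37041 - 0.3166j.
|L(j10)| = sqrt(Re² + Im²) = 0.4873.
20*log₁₀(0.4873) = -6.24 dB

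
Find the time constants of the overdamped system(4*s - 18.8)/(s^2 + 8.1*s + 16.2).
Overdamped: real poles at -3.6, -4.5. τ = -1/pole → τ₁ = 0.2778, τ₂ = 0.2222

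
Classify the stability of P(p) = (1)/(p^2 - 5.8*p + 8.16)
Denominator: p^2 - 5.8*p + 8.16 = (p - 3.4)(p - 2.4). Poles: 2.4, 3.4. Unstable (2 pole(s) in RHP)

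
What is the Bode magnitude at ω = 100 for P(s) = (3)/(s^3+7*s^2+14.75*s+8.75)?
Substitute s = j*100: P(j100) = -2.09565e-07 + 2.98974e-06j.
|P(j100)| = sqrt(Re² + Im²) = 2.997e-06.
20*log₁₀(2.997e-06) = -110.47 dB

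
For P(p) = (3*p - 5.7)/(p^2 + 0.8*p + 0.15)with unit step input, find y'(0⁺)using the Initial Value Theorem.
IVT: y'(0⁺) = lim_{p→∞} p²·Y(p) = lim_{p→∞} p·P(p).
deg(num) = 1, deg(den) = 2, relative degree = 1, so p·P(p) → (leading num)/(leading den) = 3/1 = 3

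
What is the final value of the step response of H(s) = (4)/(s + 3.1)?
FVT: lim_{t→∞} y(t) = lim_{s→0} s*Y(s) where Y(s) = H(s)/s.
= lim_{s→0} H(s) = H(0) = num(0)/den(0) = 4/3.1 = 1.29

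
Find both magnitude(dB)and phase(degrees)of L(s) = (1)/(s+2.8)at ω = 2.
Substitute s = j*2: L(j2) = 0.236486 - 0.168919j.
|L| = 20*log₁₀(sqrt(Re²+Im²)) = -10.73 dB.
∠L = atan2(Im, Re) = -35.54°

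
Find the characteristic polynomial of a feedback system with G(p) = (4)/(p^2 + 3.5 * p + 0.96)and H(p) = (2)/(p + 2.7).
Characteristic poly = G_den * H_den + G_num * H_num = (p^3 + 6.2*p^2 + 10.41*p + 2.592) + (8) = p^3 + 6.2*p^2 + 10.41*p + 10.592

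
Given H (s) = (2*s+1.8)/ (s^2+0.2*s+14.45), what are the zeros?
Set numerator = 0: 2*s + 1.8 = 0 → Zeros: -0.9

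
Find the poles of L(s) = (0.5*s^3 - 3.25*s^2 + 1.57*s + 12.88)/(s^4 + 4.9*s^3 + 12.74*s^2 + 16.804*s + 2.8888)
Set denominator = 0: s^4 + 4.9*s^3 + 12.74*s^2 + 16.804*s + 2.8888 = (s + 2.3)(s + 0.2)(s^2 + 2.4*s + 6.28) = 0 → Poles: -0.2, -1.2 + 2.2j, -1.2 - 2.2j, -2.3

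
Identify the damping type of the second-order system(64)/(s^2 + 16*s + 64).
Standard form: ωn²/(s²+2ζωn·s+ωn²) gives ωn=8, ζ=1.
Critically damped (ζ = 1)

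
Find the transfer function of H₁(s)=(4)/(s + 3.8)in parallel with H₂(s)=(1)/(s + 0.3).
Parallel: H = H₁ + H₂ = (n₁·d₂ + n₂·d₁)/(d₁·d₂).
n₁·d₂ = 4*s + 1.2. n₂·d₁ = s + 3.8. Sum = 5*s + 5. d₁·d₂ = s^2 + 4.1*s + 1.14.
H(s) = (5*s + 5)/(s^2 + 4.1*s + 1.14)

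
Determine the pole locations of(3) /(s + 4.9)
Set denominator = 0: s + 4.9 = 0 → Poles: -4.9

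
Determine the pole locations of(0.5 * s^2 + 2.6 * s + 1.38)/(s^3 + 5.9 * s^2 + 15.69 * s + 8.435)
Set denominator = 0: s^3 + 5.9*s^2 + 15.69*s + 8.435 = (s + 0.7)(s^2 + 5.2*s + 12.05) = 0 → Poles: -0.7, -2.6 + 2.3j, -2.6 - 2.3j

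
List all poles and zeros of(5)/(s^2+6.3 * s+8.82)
Set denominator = 0: s^2 + 6.3*s + 8.82 = (s + 2.1)(s + 4.2) = 0 → Poles: -2.1, -4.2
Numerator is a nonzero constant (5) → Zeros: none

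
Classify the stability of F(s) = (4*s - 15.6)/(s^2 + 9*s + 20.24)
Denominator: s^2 + 9*s + 20.24 = (s + 4.6)(s + 4.4). Poles: -4.4, -4.6. Stable (all poles in LHP)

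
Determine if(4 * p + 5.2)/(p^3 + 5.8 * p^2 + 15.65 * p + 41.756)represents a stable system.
Denominator: p^3 + 5.8*p^2 + 15.65*p + 41.756 = (p + 4.4)(p^2 + 1.4*p + 9.49). Poles: -0.7 + 3j, -0.7 - 3j, -4.4. All Re(p)<0: Yes (stable)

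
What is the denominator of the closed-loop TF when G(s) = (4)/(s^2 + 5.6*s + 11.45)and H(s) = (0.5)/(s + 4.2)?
Characteristic poly = G_den * H_den + G_num * H_num = (s^3 + 9.8*s^2 + 34.97*s + 48.09) + (2) = s^3 + 9.8*s^2 + 34.97*s + 50.09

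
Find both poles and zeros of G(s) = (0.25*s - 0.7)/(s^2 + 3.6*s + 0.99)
Set denominator = 0: s^2 + 3.6*s + 0.99 = (s + 0.3)(s + 3.3) = 0 → Poles: -0.3, -3.3
Set numerator = 0: 0.25*s - 0.7 = 0 → Zeros: 2.8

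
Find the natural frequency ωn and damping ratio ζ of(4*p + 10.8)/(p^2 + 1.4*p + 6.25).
Underdamped: complex pole -0.7 + 2.4j. ωn = |pole| = 2.5, ζ = -Re(pole)/ωn = 0.28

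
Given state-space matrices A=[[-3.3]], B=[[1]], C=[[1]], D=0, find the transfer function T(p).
T(p) = C(pI - A)⁻¹B + D.
Characteristic polynomial det(pI - A) = p + 3.3.
Numerator from C·adj(pI-A)·B + D·det(pI-A) = 1.
T(p) = (1)/(p + 3.3)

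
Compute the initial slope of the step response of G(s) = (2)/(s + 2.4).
IVT: y'(0⁺) = lim_{s→∞} s²·Y(s) = lim_{s→∞} s·G(s).
deg(num) = 0, deg(den) = 1, relative degree = 1, so s·G(s) → (leading num)/(leading den) = 2/1 = 2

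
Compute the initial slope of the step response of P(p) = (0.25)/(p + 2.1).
IVT: y'(0⁺) = lim_{p→∞} p²·Y(p) = lim_{p→∞} p·P(p).
deg(num) = 0, deg(den) = 1, relative degree = 1, so p·P(p) → (leading num)/(leading den) = 0.25/1 = 0.25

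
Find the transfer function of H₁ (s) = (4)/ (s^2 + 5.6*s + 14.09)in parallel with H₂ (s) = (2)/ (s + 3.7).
Parallel: H = H₁ + H₂ = (n₁·d₂ + n₂·d₁)/(d₁·d₂).
n₁·d₂ = 4*s + 14.8. n₂·d₁ = 2*s^2 + 11.2*s + 28.18. Sum = 2*s^2 + 15.2*s + 42.98. d₁·d₂ = s^3 + 9.3*s^2 + 34.81*s + 52.133.
H(s) = (2*s^2 + 15.2*s + 42.98)/(s^3 + 9.3*s^2 + 34.81*s + 52.133)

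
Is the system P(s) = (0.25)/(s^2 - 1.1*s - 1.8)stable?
Denominator: s^2 - 1.1*s - 1.8 = (s - 2)(s + 0.9). Poles: -0.9, 2. All Re(p)<0: No (unstable)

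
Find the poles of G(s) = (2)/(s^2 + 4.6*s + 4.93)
Set denominator = 0: s^2 + 4.6*s + 4.93 = (s + 2.9)(s + 1.7) = 0 → Poles: -1.7, -2.9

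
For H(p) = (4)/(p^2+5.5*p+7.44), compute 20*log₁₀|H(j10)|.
Substitute p = j*10: H(j10) = -0.0319383 - 0.018978j.
|H(j10)| = sqrt(Re² + Im²) = 0.03715.
20*log₁₀(0.03715) = -28.60 dB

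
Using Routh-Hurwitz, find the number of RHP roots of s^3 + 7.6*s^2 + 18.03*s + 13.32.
Routh array:
s^3: [1, 18.03]; s^2: [7.6, 13.32]; s^1: [16.2774]; s^0: [13.32]
First column: [1, 7.6, 16.2774, 13.32]. Sign changes = RHP roots = 0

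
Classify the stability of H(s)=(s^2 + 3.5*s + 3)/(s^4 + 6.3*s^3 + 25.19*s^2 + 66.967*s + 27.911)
Denominator: s^4 + 6.3*s^3 + 25.19*s^2 + 66.967*s + 27.911 = (s + 3.8)(s + 0.5)(s^2 + 2*s + 14.69). Poles: -0.5, -1 + 3.7j, -1 - 3.7j, -3.8. Stable (all poles in LHP)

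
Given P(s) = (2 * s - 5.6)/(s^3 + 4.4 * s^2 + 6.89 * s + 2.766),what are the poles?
Set denominator = 0: s^3 + 4.4*s^2 + 6.89*s + 2.766 = (s + 0.6)(s^2 + 3.8*s + 4.61) = 0 → Poles: -0.6, -1.9 + 1j, -1.9 - 1j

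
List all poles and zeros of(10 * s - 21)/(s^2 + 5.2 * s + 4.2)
Set denominator = 0: s^2 + 5.2*s + 4.2 = (s + 1)(s + 4.2) = 0 → Poles: -1, -4.2
Set numerator = 0: 10*s - 21 = 0 → Zeros: 2.1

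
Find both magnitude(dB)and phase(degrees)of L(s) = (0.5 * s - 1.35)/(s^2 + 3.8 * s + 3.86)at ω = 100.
Substitute s = j*100: L(j100) = 0.00032473 - 0.00498959j.
|L| = 20*log₁₀(sqrt(Re²+Im²)) = -46.02 dB.
∠L = atan2(Im, Re) = -86.28°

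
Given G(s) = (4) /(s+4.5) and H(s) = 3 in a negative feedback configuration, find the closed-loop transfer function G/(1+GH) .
Closed-loop T = G/(1+GH).
Numerator: G_num * H_den = 4.
Denominator: G_den * H_den + G_num * H_num = (s + 4.5) + (12) = s + 16.5.
T(s) = (4)/(s + 16.5)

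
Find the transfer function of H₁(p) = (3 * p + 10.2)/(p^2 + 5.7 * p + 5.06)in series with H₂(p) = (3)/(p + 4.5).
Series: H = H₁ · H₂ = (n₁·n₂)/(d₁·d₂).
Num: n₁·n₂ = 9*p + 30.6. Den: d₁·d₂ = p^3 + 10.2*p^2 + 30.71*p + 22.77.
H(p) = (9*p + 30.6)/(p^3 + 10.2*p^2 + 30.71*p + 22.77)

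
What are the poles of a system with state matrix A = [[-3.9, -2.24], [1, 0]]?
Eigenvalues solve det(λI - A) = 0.
Characteristic polynomial: λ^2 + 3.9*λ + 2.24 = 0.
Factor: (λ + 0.7)(λ + 3.2) = 0.
Roots: -0.7, -3.2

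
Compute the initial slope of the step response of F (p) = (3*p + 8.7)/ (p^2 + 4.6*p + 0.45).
IVT: y'(0⁺) = lim_{p→∞} p²·Y(p) = lim_{p→∞} p·F(p).
deg(num) = 1, deg(den) = 2, relative degree = 1, so p·F(p) → (leading num)/(leading den) = 3/1 = 3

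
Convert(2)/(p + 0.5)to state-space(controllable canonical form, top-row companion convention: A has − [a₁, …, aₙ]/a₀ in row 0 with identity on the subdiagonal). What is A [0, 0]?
Reachable canonical form for den = p + 0.5: top row of A = -[a₁,a₂,...,aₙ]/a₀, ones on the subdiagonal, zeros elsewhere.
A = [[-0.5]].
A[0,0] = -0.5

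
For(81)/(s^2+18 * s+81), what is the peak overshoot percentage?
Standard form: ωn²/(s²+2ζωn·s+ωn²) → ωn = 9, ζ = 1.
ζ ≥ 1, so the response is non-oscillatory: peak overshoot = 0%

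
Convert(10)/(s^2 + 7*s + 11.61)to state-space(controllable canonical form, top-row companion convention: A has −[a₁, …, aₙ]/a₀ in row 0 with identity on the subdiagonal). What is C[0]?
Reachable canonical form: C = numerator coefficients (right-aligned, zero-padded to length n).
num = 10, C = [[0, 10]].
C[0] = 0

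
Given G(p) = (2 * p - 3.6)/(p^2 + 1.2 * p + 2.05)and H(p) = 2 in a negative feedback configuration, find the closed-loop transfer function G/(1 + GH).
Closed-loop T = G/(1+GH).
Numerator: G_num * H_den = 2*p - 3.6.
Denominator: G_den * H_den + G_num * H_num = (p^2 + 1.2*p + 2.05) + (4*p - 7.2) = p^2 + 5.2*p - 5.15.
T(p) = (2*p - 3.6)/(p^2 + 5.2*p - 5.15)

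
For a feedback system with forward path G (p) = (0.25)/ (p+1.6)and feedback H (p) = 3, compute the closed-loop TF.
Closed-loop T = G/(1+GH).
Numerator: G_num * H_den = 0.25.
Denominator: G_den * H_den + G_num * H_num = (p + 1.6) + (0.75) = p + 2.35.
T(p) = (0.25)/(p + 2.35)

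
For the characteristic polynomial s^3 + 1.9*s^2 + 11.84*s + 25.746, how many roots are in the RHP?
s^3 + 1.9*s^2 + 11.84*s + 25.746 = (s + 2.1)(s^2 - 0.2*s + 12.26). Poles: -2.1, 0.1 + 3.5j, 0.1 - 3.5j. RHP poles (Re>0): 2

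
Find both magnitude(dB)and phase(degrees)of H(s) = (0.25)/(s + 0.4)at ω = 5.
Substitute s = j*5: H(j5) = 0.00397456 - 0.049682j.
|H| = 20*log₁₀(sqrt(Re²+Im²)) = -26.05 dB.
∠H = atan2(Im, Re) = -85.43°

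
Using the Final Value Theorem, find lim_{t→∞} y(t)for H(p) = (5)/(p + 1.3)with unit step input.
FVT: lim_{t→∞} y(t) = lim_{p→0} p*Y(p) where Y(p) = H(p)/p.
= lim_{p→0} H(p) = H(0) = num(0)/den(0) = 5/1.3 = 3.846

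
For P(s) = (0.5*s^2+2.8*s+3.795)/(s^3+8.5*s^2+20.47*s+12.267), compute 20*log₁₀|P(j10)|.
Substitute s = j*10: P(j10) = 0.0123204 - 0.0451199j.
|P(j10)| = sqrt(Re² + Im²) = 0.04677.
20*log₁₀(0.04677) = -26.60 dB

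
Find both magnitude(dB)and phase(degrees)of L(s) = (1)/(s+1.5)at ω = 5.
Substitute s = j*5: L(j5) = 0.0550459 - 0.183486j.
|L| = 20*log₁₀(sqrt(Re²+Im²)) = -14.35 dB.
∠L = atan2(Im, Re) = -73.30°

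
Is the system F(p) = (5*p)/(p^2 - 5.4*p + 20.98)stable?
Denominator: p^2 - 5.4*p + 20.98. Poles: 2.7 + 3.7j, 2.7 - 3.7j. All Re(p)<0: No (unstable)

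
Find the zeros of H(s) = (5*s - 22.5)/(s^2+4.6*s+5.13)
Set numerator = 0: 5*s - 22.5 = 0 → Zeros: 4.5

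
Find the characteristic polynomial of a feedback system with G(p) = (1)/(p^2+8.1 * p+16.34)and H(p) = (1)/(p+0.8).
Characteristic poly = G_den * H_den + G_num * H_num = (p^3 + 8.9*p^2 + 22.82*p + 13.072) + (1) = p^3 + 8.9*p^2 + 22.82*p + 14.072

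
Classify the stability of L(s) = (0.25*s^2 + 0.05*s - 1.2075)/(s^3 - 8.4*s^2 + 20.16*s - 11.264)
Denominator: s^3 - 8.4*s^2 + 20.16*s - 11.264 = (s - 3.2)(s - 0.8)(s - 4.4). Poles: 0.8, 3.2, 4.4. Unstable (3 pole(s) in RHP)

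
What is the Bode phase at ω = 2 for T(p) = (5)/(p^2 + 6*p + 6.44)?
Substitute p = j*2: T(j2) = 0.0813585 - 0.400124j.
∠T(j2) = atan2(Im, Re) = atan2(-0.400124, 0.0813585) = -78.51°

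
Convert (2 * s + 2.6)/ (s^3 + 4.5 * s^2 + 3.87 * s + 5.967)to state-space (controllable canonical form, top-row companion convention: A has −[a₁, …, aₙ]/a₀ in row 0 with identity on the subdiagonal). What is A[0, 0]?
Reachable canonical form for den = s^3 + 4.5*s^2 + 3.87*s + 5.967: top row of A = -[a₁,a₂,...,aₙ]/a₀, ones on the subdiagonal, zeros elsewhere.
A = [[-4.5, -3.87, -5.967], [1, 0, 0], [0, 1, 0]].
A[0,0] = -4.5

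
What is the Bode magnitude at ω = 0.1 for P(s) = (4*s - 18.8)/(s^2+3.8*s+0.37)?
Substitute s = j*0.1: P(j0.1) = -24.146 + 26.5985j.
|P(j0.1)| = sqrt(Re² + Im²) = 35.92.
20*log₁₀(35.92) = 31.11 dB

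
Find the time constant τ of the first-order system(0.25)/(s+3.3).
First-order system: τ = -1/pole. Pole = -3.3. τ = -1/(-3.3) = 0.303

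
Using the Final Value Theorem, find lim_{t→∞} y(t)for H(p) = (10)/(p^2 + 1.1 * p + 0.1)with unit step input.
FVT: lim_{t→∞} y(t) = lim_{p→0} p*Y(p) where Y(p) = H(p)/p.
= lim_{p→0} H(p) = H(0) = num(0)/den(0) = 10/0.1 = 100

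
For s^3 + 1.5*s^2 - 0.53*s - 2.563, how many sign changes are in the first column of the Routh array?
Routh array:
s^3: [1, -0.53]; s^2: [1.5, -2.563]; s^1: [1.17867]; s^0: [-2.563]
First column: [1, 1.5, 1.17867, -2.563]. Sign changes = 1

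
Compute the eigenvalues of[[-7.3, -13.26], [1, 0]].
Eigenvalues solve det(λI - A) = 0.
Characteristic polynomial: λ^2 + 7.3*λ + 13.26 = 0.
Factor: (λ + 3.9)(λ + 3.4) = 0.
Roots: -3.4, -3.9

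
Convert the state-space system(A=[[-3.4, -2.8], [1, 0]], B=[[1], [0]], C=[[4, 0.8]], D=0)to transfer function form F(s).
F(s) = C(sI - A)⁻¹B + D.
Characteristic polynomial det(sI - A) = s^2 + 3.4*s + 2.8.
Numerator from C·adj(sI-A)·B + D·det(sI-A) = 4*s + 0.8.
F(s) = (4*s + 0.8)/(s^2 + 3.4*s + 2.8)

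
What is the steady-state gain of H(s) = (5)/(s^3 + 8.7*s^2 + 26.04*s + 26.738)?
DC gain = H(0) = num(0)/den(0) = 5/26.738 = 0.187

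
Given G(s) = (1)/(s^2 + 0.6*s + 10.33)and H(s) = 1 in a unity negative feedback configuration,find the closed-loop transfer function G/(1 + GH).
Closed-loop T = G/(1+GH).
Numerator: G_num * H_den = 1.
Denominator: G_den * H_den + G_num * H_num = (s^2 + 0.6*s + 10.33) + (1) = s^2 + 0.6*s + 11.33.
T(s) = (1)/(s^2 + 0.6*s + 11.33)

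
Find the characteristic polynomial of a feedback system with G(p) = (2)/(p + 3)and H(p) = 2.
Characteristic poly = G_den * H_den + G_num * H_num = (p + 3) + (4) = p + 7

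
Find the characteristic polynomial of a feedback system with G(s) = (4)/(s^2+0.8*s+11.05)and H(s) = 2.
Characteristic poly = G_den * H_den + G_num * H_num = (s^2 + 0.8*s + 11.05) + (8) = s^2 + 0.8*s + 19.05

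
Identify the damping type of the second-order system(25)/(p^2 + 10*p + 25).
Standard form: ωn²/(p²+2ζωn·p+ωn²) gives ωn=5, ζ=1.
Critically damped (ζ = 1)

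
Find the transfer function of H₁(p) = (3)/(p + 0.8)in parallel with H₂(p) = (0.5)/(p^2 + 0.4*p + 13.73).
Parallel: H = H₁ + H₂ = (n₁·d₂ + n₂·d₁)/(d₁·d₂).
n₁·d₂ = 3*p^2 + 1.2*p + 41.19. n₂·d₁ = 0.5*p + 0.4. Sum = 3*p^2 + 1.7*p + 41.59. d₁·d₂ = p^3 + 1.2*p^2 + 14.05*p + 10.984.
H(p) = (3*p^2 + 1.7*p + 41.59)/(p^3 + 1.2*p^2 + 14.05*p + 10.984)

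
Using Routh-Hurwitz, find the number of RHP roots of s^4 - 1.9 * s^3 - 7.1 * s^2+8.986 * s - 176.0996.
Routh array:
s^4: [1, -7.1, -176.0996]; s^3: [-1.9, 8.986]; s^2: [-2.37053, -176.0996]; s^1: [150.132]; s^0: [-176.0996]
First column: [1, -1.9, -2.37053, 150.132, -176.0996]. Sign changes = RHP roots = 3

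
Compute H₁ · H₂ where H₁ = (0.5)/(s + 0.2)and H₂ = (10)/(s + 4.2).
Series: H = H₁ · H₂ = (n₁·n₂)/(d₁·d₂).
Num: n₁·n₂ = 5. Den: d₁·d₂ = s^2 + 4.4*s + 0.84.
H(s) = (5)/(s^2 + 4.4*s + 0.84)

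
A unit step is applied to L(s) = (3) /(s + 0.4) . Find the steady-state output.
FVT: lim_{t→∞} y(t) = lim_{s→0} s*Y(s) where Y(s) = L(s)/s.
= lim_{s→0} L(s) = L(0) = num(0)/den(0) = 3/0.4 = 7.5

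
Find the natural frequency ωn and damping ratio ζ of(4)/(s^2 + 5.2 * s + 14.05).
Underdamped: complex pole -2.6 + 2.7j. ωn = |pole| = 3.748, ζ = -Re(pole)/ωn = 0.6936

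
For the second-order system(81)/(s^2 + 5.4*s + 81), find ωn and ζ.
Standard form: ωn²/(s²+2ζωn·s+ωn²).
const=81=ωn² → ωn=9, s coeff=5.4=2ζωn → ζ=0.3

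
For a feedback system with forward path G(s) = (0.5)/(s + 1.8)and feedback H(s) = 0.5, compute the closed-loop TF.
Closed-loop T = G/(1+GH).
Numerator: G_num * H_den = 0.5.
Denominator: G_den * H_den + G_num * H_num = (s + 1.8) + (0.25) = s + 2.05.
T(s) = (0.5)/(s + 2.05)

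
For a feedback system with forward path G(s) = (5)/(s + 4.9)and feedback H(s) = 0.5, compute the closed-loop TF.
Closed-loop T = G/(1+GH).
Numerator: G_num * H_den = 5.
Denominator: G_den * H_den + G_num * H_num = (s + 4.9) + (2.5) = s + 7.4.
T(s) = (5)/(s + 7.4)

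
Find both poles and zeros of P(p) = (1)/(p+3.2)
Set denominator = 0: p + 3.2 = 0 → Poles: -3.2
Numerator is a nonzero constant (1) → Zeros: none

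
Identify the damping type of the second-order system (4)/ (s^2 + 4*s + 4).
Standard form: ωn²/(s²+2ζωn·s+ωn²) gives ωn=2, ζ=1.
Critically damped (ζ = 1)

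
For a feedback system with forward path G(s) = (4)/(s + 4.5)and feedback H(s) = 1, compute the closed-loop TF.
Closed-loop T = G/(1+GH).
Numerator: G_num * H_den = 4.
Denominator: G_den * H_den + G_num * H_num = (s + 4.5) + (4) = s + 8.5.
T(s) = (4)/(s + 8.5)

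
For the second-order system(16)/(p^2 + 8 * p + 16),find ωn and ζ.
Standard form: ωn²/(p²+2ζωn·p+ωn²).
const=16=ωn² → ωn=4, p coeff=8=2ζωn → ζ=1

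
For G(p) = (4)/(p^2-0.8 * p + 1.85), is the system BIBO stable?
Denominator: p^2 - 0.8*p + 1.85. Poles: 0.4 + 1.3j, 0.4 - 1.3j. All Re(p)<0: No (unstable)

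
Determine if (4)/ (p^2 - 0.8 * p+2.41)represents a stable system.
Denominator: p^2 - 0.8*p + 2.41. Poles: 0.4 + 1.5j, 0.4 - 1.5j. All Re(p)<0: No (unstable)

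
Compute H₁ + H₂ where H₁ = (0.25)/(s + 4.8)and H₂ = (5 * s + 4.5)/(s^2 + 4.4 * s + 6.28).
Parallel: H = H₁ + H₂ = (n₁·d₂ + n₂·d₁)/(d₁·d₂).
n₁·d₂ = 0.25*s^2 + 1.1*s + 1.57. n₂·d₁ = 5*s^2 + 28.5*s + 21.6. Sum = 5.25*s^2 + 29.6*s + 23.17. d₁·d₂ = s^3 + 9.2*s^2 + 27.4*s + 30.144.
H(s) = (5.25*s^2 + 29.6*s + 23.17)/(s^3 + 9.2*s^2 + 27.4*s + 30.144)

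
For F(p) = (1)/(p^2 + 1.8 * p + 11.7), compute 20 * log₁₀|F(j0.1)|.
Substitute p = j*0.1: F(j0.1) = 0.0855229 - 0.00131686j.
|F(j0.1)| = sqrt(Re² + Im²) = 0.08553.
20*log₁₀(0.08553) = -21.36 dB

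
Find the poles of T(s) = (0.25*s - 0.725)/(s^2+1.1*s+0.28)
Set denominator = 0: s^2 + 1.1*s + 0.28 = (s + 0.7)(s + 0.4) = 0 → Poles: -0.4, -0.7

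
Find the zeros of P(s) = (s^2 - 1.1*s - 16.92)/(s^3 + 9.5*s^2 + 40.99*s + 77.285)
Set numerator = 0: s^2 - 1.1*s - 16.92 = (s + 3.6)(s - 4.7) = 0 → Zeros: -3.6, 4.7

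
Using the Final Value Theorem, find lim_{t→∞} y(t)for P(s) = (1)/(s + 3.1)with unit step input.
FVT: lim_{t→∞} y(t) = lim_{s→0} s*Y(s) where Y(s) = P(s)/s.
= lim_{s→0} P(s) = P(0) = num(0)/den(0) = 1/3.1 = 0.3226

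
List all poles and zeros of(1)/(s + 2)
Set denominator = 0: s + 2 = 0 → Poles: -2
Numerator is a nonzero constant (1) → Zeros: none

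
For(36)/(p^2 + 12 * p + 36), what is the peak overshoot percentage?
Standard form: ωn²/(p²+2ζωn·p+ωn²) → ωn = 6, ζ = 1.
ζ ≥ 1, so the response is non-oscillatory: peak overshoot = 0%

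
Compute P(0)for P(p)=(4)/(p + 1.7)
DC gain = P(0) = num(0)/den(0) = 4/1.7 = 2.353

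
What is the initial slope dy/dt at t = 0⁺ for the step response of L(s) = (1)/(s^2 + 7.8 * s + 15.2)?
IVT: y'(0⁺) = lim_{s→∞} s²·Y(s) = lim_{s→∞} s·L(s).
deg(num) = 0, deg(den) = 2, relative degree = 2 ≥ 2, so s·L(s) → 0. Initial slope = 0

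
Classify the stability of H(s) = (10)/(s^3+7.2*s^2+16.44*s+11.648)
Denominator: s^3 + 7.2*s^2 + 16.44*s + 11.648 = (s + 3.2)(s + 1.4)(s + 2.6). Poles: -1.4, -2.6, -3.2. Stable (all poles in LHP)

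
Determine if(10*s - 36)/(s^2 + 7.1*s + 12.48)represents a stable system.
Denominator: s^2 + 7.1*s + 12.48 = (s + 3.9)(s + 3.2). Poles: -3.2, -3.9. All Re(p)<0: Yes (stable)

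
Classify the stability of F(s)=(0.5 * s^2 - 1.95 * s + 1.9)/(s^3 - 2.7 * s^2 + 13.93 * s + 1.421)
Denominator: s^3 - 2.7*s^2 + 13.93*s + 1.421 = (s + 0.1)(s^2 - 2.8*s + 14.21). Poles: -0.1, 1.4 + 3.5j, 1.4 - 3.5j. Unstable (2 pole(s) in RHP)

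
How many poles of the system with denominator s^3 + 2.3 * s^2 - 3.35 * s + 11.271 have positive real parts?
s^3 + 2.3*s^2 - 3.35*s + 11.271 = (s + 3.9)(s^2 - 1.6*s + 2.89). Poles: -3.9, 0.8 + 1.5j, 0.8 - 1.5j. RHP poles (Re>0): 2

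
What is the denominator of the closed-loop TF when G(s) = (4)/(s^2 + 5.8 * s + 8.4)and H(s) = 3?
Characteristic poly = G_den * H_den + G_num * H_num = (s^2 + 5.8*s + 8.4) + (12) = s^2 + 5.8*s + 20.4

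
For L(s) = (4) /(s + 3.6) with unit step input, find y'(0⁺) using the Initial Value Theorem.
IVT: y'(0⁺) = lim_{s→∞} s²·Y(s) = lim_{s→∞} s·L(s).
deg(num) = 0, deg(den) = 1, relative degree = 1, so s·L(s) → (leading num)/(leading den) = 4/1 = 4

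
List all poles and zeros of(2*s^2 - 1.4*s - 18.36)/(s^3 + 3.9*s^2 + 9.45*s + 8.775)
Set denominator = 0: s^3 + 3.9*s^2 + 9.45*s + 8.775 = (s + 1.5)(s^2 + 2.4*s + 5.85) = 0 → Poles: -1.2 + 2.1j, -1.2 - 2.1j, -1.5
Set numerator = 0: 2*s^2 - 1.4*s - 18.36 = 2*(s - 3.4)(s + 2.7) = 0 → Zeros: -2.7, 3.4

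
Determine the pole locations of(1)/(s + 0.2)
Set denominator = 0: s + 0.2 = 0 → Poles: -0.2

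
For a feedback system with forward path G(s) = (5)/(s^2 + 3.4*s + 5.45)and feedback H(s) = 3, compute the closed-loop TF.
Closed-loop T = G/(1+GH).
Numerator: G_num * H_den = 5.
Denominator: G_den * H_den + G_num * H_num = (s^2 + 3.4*s + 5.45) + (15) = s^2 + 3.4*s + 20.45.
T(s) = (5)/(s^2 + 3.4*s + 20.45)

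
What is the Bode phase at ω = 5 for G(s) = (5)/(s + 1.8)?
Substitute s = j*5: G(j5) = 0.318697 - 0.885269j.
∠G(j5) = atan2(Im, Re) = atan2(-0.885269, 0.318697) = -70.20°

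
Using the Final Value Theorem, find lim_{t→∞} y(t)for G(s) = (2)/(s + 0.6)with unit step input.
FVT: lim_{t→∞} y(t) = lim_{s→0} s*Y(s) where Y(s) = G(s)/s.
= lim_{s→0} G(s) = G(0) = num(0)/den(0) = 2/0.6 = 3.333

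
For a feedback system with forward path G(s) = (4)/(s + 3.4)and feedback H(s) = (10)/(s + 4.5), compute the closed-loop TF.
Closed-loop T = G/(1+GH).
Numerator: G_num * H_den = 4*s + 18.
Denominator: G_den * H_den + G_num * H_num = (s^2 + 7.9*s + 15.3) + (40) = s^2 + 7.9*s + 55.3.
T(s) = (4*s + 18)/(s^2 + 7.9*s + 55.3)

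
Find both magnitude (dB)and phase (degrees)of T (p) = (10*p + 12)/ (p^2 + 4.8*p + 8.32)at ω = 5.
Substitute p = j*5: T(j5) = 1.17047 - 1.31348j.
|T| = 20*log₁₀(sqrt(Re²+Im²)) = 4.91 dB.
∠T = atan2(Im, Re) = -48.30°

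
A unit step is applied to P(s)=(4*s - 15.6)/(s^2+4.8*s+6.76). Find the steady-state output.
FVT: lim_{t→∞} y(t) = lim_{s→0} s*Y(s) where Y(s) = P(s)/s.
= lim_{s→0} P(s) = P(0) = num(0)/den(0) = -15.6/6.76 = -2.308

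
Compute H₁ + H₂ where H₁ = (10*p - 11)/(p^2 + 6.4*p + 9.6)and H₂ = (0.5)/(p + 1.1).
Parallel: H = H₁ + H₂ = (n₁·d₂ + n₂·d₁)/(d₁·d₂).
n₁·d₂ = 10*p^2 - 12.1. n₂·d₁ = 0.5*p^2 + 3.2*p + 4.8. Sum = 10.5*p^2 + 3.2*p - 7.3. d₁·d₂ = p^3 + 7.5*p^2 + 16.64*p + 10.56.
H(p) = (10.5*p^2 + 3.2*p - 7.3)/(p^3 + 7.5*p^2 + 16.64*p + 10.56)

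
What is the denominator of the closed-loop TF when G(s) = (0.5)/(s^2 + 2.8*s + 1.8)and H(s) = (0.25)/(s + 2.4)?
Characteristic poly = G_den * H_den + G_num * H_num = (s^3 + 5.2*s^2 + 8.52*s + 4.32) + (0.125) = s^3 + 5.2*s^2 + 8.52*s + 4.445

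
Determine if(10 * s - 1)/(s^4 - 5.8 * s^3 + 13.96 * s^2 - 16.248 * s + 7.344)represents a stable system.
Denominator: s^4 - 5.8*s^3 + 13.96*s^2 - 16.248*s + 7.344 = (s - 1.2)(s - 1.8)(s^2 - 2.8*s + 3.4). Poles: 1.2, 1.4 + 1.2j, 1.4 - 1.2j, 1.8. All Re(p)<0: No (unstable)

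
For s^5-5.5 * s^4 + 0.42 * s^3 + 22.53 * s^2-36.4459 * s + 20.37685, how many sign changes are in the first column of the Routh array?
Routh array:
s^5: [1, 0.42, -36.4459]; s^4: [-5.5, 22.53, 20.37685]; s^3: [4.51636, -32.741]; s^2: [-17.3418, 20.37685]; s^1: [-27.4342]; s^0: [20.37685]
First column: [1, -5.5, 4.51636, -17.3418, -27.4342, 20.37685]. Sign changes = 4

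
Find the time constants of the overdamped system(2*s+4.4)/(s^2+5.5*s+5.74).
Overdamped: real poles at -4.1, -1.4. τ = -1/pole → τ₁ = 0.2439, τ₂ = 0.7143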